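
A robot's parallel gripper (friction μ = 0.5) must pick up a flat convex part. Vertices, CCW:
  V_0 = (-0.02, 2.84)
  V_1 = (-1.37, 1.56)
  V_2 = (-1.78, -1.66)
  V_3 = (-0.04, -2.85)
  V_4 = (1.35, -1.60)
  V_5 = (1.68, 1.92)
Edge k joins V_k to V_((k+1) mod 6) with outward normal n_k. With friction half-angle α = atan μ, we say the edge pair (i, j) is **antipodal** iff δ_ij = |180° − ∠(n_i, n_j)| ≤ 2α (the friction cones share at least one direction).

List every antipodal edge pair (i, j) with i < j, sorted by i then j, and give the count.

α = atan 0.5 = 26.57°;  2α = 53.13°
n_0 = (-0.6880, +0.7257)
n_1 = (-0.9920, +0.1263)
n_2 = (-0.5645, -0.8254)
n_3 = (+0.6687, -0.7436)
n_4 = (+0.9956, -0.0933)
n_5 = (+0.4759, +0.8795)
  (0,1): δ = 140.73°  ·
  (0,2): δ = 77.84°  ·
  (0,3): δ = 1.51°  ✓
  (0,4): δ = 41.17°  ✓
  (0,5): δ = 108.10°  ·
  (1,2): δ = 117.11°  ·
  (1,3): δ = 40.78°  ✓
  (1,4): δ = 1.90°  ✓
  (1,5): δ = 68.84°  ·
  (2,3): δ = 103.67°  ·
  (2,4): δ = 60.99°  ·
  (2,5): δ = 5.95°  ✓
  (3,4): δ = 137.32°  ·
  (3,5): δ = 70.39°  ·
  (4,5): δ = 113.07°  ·
antipodal pairs: 5

count = 5; pairs: (0,3), (0,4), (1,3), (1,4), (2,5)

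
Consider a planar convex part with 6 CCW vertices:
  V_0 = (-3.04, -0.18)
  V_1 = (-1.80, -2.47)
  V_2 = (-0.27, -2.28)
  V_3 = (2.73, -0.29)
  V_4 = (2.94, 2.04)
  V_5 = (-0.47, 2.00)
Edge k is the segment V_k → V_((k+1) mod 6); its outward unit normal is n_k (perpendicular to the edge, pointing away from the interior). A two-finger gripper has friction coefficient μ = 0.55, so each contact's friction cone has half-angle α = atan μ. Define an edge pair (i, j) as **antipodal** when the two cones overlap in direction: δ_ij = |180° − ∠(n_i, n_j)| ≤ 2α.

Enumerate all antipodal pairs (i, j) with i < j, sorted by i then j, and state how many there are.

α = atan 0.55 = 28.81°;  2α = 57.62°
n_0 = (-0.8794, -0.4762)
n_1 = (+0.1232, -0.9924)
n_2 = (+0.5528, -0.8333)
n_3 = (+0.9960, -0.0898)
n_4 = (-0.0117, +0.9999)
n_5 = (-0.6469, +0.7626)
  (0,1): δ = 111.36°  ·
  (0,2): δ = 84.88°  ·
  (0,3): δ = 33.58°  ✓
  (0,4): δ = 62.24°  ·
  (0,5): δ = 101.87°  ·
  (1,2): δ = 153.52°  ·
  (1,3): δ = 102.23°  ·
  (1,4): δ = 6.41°  ✓
  (1,5): δ = 33.23°  ✓
  (2,3): δ = 128.71°  ·
  (2,4): δ = 32.89°  ✓
  (2,5): δ = 6.75°  ✓
  (3,4): δ = 84.18°  ·
  (3,5): δ = 44.54°  ✓
  (4,5): δ = 140.37°  ·
antipodal pairs: 6

count = 6; pairs: (0,3), (1,4), (1,5), (2,4), (2,5), (3,5)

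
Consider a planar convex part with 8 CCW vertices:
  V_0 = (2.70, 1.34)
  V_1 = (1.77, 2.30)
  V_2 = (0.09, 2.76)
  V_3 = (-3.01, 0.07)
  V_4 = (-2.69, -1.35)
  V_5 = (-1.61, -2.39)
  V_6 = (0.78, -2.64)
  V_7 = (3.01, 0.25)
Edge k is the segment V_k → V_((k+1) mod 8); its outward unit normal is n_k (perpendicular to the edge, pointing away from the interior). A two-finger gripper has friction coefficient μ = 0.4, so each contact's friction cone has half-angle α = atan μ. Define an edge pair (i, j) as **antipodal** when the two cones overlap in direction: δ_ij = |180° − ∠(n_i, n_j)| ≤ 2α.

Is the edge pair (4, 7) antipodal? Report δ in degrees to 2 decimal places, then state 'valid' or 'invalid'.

δ = 30.20°, valid

α = atan 0.4 = 21.80°;  2α = 43.60°
edge 4: e_4 = (+1.08, -1.04);  n_4 = (-0.6936, -0.7203)
edge 7: e_7 = (-0.31, +1.09);  n_7 = (+0.9619, +0.2736)
∠(n_4, n_7) = 149.80°
δ = |180° − 149.80°| = 30.20°
30.20° ≤ 2α = 43.60°  →  valid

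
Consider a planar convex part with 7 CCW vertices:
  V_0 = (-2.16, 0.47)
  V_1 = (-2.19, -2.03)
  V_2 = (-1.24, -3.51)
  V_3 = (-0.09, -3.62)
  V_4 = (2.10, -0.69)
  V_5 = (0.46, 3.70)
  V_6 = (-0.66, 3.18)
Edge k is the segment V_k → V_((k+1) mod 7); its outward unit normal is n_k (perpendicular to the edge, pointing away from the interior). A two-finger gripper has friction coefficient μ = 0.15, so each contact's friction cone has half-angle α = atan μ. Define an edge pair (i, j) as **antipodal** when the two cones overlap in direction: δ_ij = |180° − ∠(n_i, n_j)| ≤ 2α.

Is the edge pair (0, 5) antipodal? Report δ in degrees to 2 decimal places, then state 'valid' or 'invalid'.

α = atan 0.15 = 8.53°;  2α = 17.06°
edge 0: e_0 = (-0.03, -2.50);  n_0 = (-0.9999, +0.0120)
edge 5: e_5 = (-1.12, -0.52);  n_5 = (-0.4211, +0.9070)
∠(n_0, n_5) = 64.41°
δ = |180° − 64.41°| = 115.59°
115.59° > 2α = 17.06°  →  invalid

δ = 115.59°, invalid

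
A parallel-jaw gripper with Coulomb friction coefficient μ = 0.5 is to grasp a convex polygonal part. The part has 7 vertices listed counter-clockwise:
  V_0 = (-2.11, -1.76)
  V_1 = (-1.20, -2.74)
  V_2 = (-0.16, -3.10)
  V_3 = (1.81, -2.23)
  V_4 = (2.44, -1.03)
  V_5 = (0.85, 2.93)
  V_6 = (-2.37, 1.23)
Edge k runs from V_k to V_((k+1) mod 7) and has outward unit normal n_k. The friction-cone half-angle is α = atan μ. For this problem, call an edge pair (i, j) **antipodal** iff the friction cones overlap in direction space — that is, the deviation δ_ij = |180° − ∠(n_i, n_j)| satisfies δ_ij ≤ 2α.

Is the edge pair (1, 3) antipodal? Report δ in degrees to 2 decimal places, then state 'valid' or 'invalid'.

δ = 98.61°, invalid

α = atan 0.5 = 26.57°;  2α = 53.13°
edge 1: e_1 = (+1.04, -0.36);  n_1 = (-0.3271, -0.9450)
edge 3: e_3 = (+0.63, +1.20);  n_3 = (+0.8854, -0.4648)
∠(n_1, n_3) = 81.39°
δ = |180° − 81.39°| = 98.61°
98.61° > 2α = 53.13°  →  invalid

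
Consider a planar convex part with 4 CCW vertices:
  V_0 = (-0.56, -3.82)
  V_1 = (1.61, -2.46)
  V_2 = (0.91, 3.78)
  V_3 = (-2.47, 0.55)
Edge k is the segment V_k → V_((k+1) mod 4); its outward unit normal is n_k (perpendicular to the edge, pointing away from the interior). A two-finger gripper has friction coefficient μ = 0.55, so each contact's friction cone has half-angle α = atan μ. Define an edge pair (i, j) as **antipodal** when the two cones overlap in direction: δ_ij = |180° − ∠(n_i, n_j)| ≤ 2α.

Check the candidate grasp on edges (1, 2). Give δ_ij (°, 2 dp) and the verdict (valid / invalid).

α = atan 0.55 = 28.81°;  2α = 57.62°
edge 1: e_1 = (-0.70, +6.24);  n_1 = (+0.9938, +0.1115)
edge 2: e_2 = (-3.38, -3.23);  n_2 = (-0.6909, +0.7230)
∠(n_1, n_2) = 127.30°
δ = |180° − 127.30°| = 52.70°
52.70° ≤ 2α = 57.62°  →  valid

δ = 52.70°, valid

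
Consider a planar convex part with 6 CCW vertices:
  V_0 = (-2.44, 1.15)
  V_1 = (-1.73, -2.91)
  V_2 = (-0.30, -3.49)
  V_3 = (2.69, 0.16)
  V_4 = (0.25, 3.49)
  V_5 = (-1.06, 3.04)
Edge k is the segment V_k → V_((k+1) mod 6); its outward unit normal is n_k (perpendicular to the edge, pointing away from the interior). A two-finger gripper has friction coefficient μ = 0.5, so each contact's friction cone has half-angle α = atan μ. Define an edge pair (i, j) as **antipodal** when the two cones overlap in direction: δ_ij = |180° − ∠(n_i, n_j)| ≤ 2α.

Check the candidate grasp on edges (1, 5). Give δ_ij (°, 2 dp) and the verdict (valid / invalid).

α = atan 0.5 = 26.57°;  2α = 53.13°
edge 1: e_1 = (+1.43, -0.58);  n_1 = (-0.3759, -0.9267)
edge 5: e_5 = (-1.38, -1.89);  n_5 = (-0.8076, +0.5897)
∠(n_1, n_5) = 104.06°
δ = |180° − 104.06°| = 75.94°
75.94° > 2α = 53.13°  →  invalid

δ = 75.94°, invalid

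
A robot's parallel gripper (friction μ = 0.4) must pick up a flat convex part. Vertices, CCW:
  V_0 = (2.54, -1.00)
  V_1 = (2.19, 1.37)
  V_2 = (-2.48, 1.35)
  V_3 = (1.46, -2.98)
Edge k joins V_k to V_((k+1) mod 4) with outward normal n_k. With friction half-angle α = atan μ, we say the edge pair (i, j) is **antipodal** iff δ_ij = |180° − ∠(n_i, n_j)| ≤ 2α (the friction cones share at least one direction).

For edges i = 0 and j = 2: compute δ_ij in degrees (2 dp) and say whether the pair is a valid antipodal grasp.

δ = 33.90°, valid

α = atan 0.4 = 21.80°;  2α = 43.60°
edge 0: e_0 = (-0.35, +2.37);  n_0 = (+0.9893, +0.1461)
edge 2: e_2 = (+3.94, -4.33);  n_2 = (-0.7396, -0.6730)
∠(n_0, n_2) = 146.10°
δ = |180° − 146.10°| = 33.90°
33.90° ≤ 2α = 43.60°  →  valid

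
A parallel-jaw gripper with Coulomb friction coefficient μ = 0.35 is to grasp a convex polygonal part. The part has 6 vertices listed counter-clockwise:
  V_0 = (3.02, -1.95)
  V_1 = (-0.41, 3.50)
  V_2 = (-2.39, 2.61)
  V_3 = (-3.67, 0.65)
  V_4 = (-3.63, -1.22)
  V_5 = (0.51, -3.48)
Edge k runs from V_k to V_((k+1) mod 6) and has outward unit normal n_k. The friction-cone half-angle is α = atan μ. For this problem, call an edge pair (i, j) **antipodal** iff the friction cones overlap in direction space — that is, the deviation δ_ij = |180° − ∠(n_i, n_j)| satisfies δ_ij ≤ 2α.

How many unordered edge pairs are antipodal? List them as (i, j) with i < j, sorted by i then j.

count = 4; pairs: (0,3), (0,4), (1,5), (2,5)

α = atan 0.35 = 19.29°;  2α = 38.58°
n_0 = (+0.8463, +0.5326)
n_1 = (-0.4100, +0.9121)
n_2 = (-0.8373, +0.5468)
n_3 = (-0.9998, -0.0214)
n_4 = (-0.4791, -0.8777)
n_5 = (+0.5205, -0.8539)
  (0,1): δ = 97.98°  ·
  (0,2): δ = 65.33°  ·
  (0,3): δ = 30.96°  ✓
  (0,4): δ = 29.19°  ✓
  (0,5): δ = 89.18°  ·
  (1,2): δ = 147.35°  ·
  (1,3): δ = 112.98°  ·
  (1,4): δ = 52.83°  ·
  (1,5): δ = 7.16°  ✓
  (2,3): δ = 145.63°  ·
  (2,4): δ = 85.48°  ·
  (2,5): δ = 25.49°  ✓
  (3,4): δ = 119.86°  ·
  (3,5): δ = 59.86°  ·
  (4,5): δ = 120.01°  ·
antipodal pairs: 4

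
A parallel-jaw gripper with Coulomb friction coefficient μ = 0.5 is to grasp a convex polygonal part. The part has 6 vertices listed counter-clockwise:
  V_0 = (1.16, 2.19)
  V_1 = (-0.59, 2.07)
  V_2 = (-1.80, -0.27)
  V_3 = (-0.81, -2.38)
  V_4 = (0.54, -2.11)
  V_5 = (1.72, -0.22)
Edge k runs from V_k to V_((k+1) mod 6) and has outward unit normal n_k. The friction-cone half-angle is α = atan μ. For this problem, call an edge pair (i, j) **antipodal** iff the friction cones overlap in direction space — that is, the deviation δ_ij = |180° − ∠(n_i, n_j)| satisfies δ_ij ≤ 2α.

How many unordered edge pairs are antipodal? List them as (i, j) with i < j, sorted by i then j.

α = atan 0.5 = 26.57°;  2α = 53.13°
n_0 = (-0.0684, +0.9977)
n_1 = (-0.8883, +0.4593)
n_2 = (-0.9053, -0.4248)
n_3 = (+0.1961, -0.9806)
n_4 = (+0.8483, -0.5296)
n_5 = (+0.9740, +0.2263)
  (0,1): δ = 121.27°  ·
  (0,2): δ = 68.79°  ·
  (0,3): δ = 7.39°  ✓
  (0,4): δ = 54.10°  ·
  (0,5): δ = 99.16°  ·
  (1,2): δ = 127.52°  ·
  (1,3): δ = 51.35°  ✓
  (1,4): δ = 4.63°  ✓
  (1,5): δ = 40.42°  ✓
  (2,3): δ = 103.83°  ·
  (2,4): δ = 57.11°  ·
  (2,5): δ = 12.05°  ✓
  (3,4): δ = 133.29°  ·
  (3,5): δ = 88.23°  ·
  (4,5): δ = 134.94°  ·
antipodal pairs: 5

count = 5; pairs: (0,3), (1,3), (1,4), (1,5), (2,5)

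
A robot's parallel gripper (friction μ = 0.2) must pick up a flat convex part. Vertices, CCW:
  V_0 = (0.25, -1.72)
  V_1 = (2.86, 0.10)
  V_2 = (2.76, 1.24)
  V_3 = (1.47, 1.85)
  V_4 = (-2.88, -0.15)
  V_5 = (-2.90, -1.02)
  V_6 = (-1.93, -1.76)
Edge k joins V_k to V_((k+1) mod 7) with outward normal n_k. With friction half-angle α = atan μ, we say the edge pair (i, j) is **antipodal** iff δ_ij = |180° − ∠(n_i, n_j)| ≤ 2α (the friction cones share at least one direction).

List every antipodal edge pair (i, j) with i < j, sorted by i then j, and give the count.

count = 3; pairs: (0,3), (1,4), (2,5)

α = atan 0.2 = 11.31°;  2α = 22.62°
n_0 = (+0.5720, -0.8203)
n_1 = (+0.9962, +0.0874)
n_2 = (+0.4275, +0.9040)
n_3 = (-0.4177, +0.9086)
n_4 = (-0.9997, +0.0230)
n_5 = (-0.6065, -0.7951)
n_6 = (+0.0183, -0.9998)
  (0,1): δ = 119.88°  ·
  (0,2): δ = 60.20°  ·
  (0,3): δ = 10.20°  ✓
  (0,4): δ = 53.79°  ·
  (0,5): δ = 107.77°  ·
  (0,6): δ = 146.16°  ·
  (1,2): δ = 120.32°  ·
  (1,3): δ = 70.32°  ·
  (1,4): δ = 6.33°  ✓
  (1,5): δ = 47.65°  ·
  (1,6): δ = 86.04°  ·
  (2,3): δ = 130.00°  ·
  (2,4): δ = 66.01°  ·
  (2,5): δ = 12.03°  ✓
  (2,6): δ = 26.36°  ·
  (3,4): δ = 116.01°  ·
  (3,5): δ = 62.03°  ·
  (3,6): δ = 23.64°  ·
  (4,5): δ = 126.02°  ·
  (4,6): δ = 87.63°  ·
  (5,6): δ = 141.61°  ·
antipodal pairs: 3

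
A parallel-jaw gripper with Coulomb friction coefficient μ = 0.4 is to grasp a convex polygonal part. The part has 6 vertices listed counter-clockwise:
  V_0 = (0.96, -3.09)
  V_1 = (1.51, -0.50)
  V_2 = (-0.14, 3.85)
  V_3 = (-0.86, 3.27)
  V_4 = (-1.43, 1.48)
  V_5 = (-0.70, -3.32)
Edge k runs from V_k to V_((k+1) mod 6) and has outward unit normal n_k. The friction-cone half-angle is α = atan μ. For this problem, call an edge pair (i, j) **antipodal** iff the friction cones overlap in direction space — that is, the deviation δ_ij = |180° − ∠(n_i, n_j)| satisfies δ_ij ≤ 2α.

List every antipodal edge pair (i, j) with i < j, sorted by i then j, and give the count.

α = atan 0.4 = 21.80°;  2α = 43.60°
n_0 = (+0.9782, -0.2077)
n_1 = (+0.9350, +0.3547)
n_2 = (-0.6273, +0.7788)
n_3 = (-0.9529, +0.3034)
n_4 = (-0.9886, -0.1504)
n_5 = (+0.1372, -0.9905)
  (0,1): δ = 147.24°  ·
  (0,2): δ = 39.16°  ✓
  (0,3): δ = 5.67°  ✓
  (0,4): δ = 20.64°  ✓
  (0,5): δ = 109.88°  ·
  (1,2): δ = 71.92°  ·
  (1,3): δ = 38.44°  ✓
  (1,4): δ = 12.12°  ✓
  (1,5): δ = 77.12°  ·
  (2,3): δ = 146.52°  ·
  (2,4): δ = 120.21°  ·
  (2,5): δ = 30.97°  ✓
  (3,4): δ = 153.69°  ·
  (3,5): δ = 64.45°  ·
  (4,5): δ = 90.76°  ·
antipodal pairs: 6

count = 6; pairs: (0,2), (0,3), (0,4), (1,3), (1,4), (2,5)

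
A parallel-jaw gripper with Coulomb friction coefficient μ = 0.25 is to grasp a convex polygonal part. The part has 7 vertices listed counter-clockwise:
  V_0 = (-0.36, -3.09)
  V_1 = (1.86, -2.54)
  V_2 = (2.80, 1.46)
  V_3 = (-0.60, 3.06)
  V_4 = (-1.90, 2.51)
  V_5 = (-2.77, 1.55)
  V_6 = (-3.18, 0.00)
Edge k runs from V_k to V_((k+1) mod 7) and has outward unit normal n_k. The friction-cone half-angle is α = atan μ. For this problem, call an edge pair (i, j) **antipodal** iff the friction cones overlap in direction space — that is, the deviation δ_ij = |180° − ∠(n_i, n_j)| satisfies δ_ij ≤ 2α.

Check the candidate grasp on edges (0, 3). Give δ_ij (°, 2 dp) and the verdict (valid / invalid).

δ = 9.02°, valid

α = atan 0.25 = 14.04°;  2α = 28.07°
edge 0: e_0 = (+2.22, +0.55);  n_0 = (+0.2405, -0.9707)
edge 3: e_3 = (-1.30, -0.55);  n_3 = (-0.3896, +0.9210)
∠(n_0, n_3) = 170.98°
δ = |180° − 170.98°| = 9.02°
9.02° ≤ 2α = 28.07°  →  valid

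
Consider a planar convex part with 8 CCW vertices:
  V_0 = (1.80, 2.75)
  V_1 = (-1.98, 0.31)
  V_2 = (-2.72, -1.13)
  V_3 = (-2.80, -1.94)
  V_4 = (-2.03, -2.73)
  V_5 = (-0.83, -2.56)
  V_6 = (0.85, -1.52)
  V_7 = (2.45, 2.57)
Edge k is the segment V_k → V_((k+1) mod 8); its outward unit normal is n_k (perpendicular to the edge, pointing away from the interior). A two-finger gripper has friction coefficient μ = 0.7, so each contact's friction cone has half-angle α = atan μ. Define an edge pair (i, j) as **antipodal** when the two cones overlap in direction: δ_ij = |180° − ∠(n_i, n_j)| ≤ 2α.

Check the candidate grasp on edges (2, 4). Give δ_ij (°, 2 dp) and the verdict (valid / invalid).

δ = 76.30°, invalid

α = atan 0.7 = 34.99°;  2α = 69.98°
edge 2: e_2 = (-0.08, -0.81);  n_2 = (-0.9952, +0.0983)
edge 4: e_4 = (+1.20, +0.17);  n_4 = (+0.1403, -0.9901)
∠(n_2, n_4) = 103.70°
δ = |180° − 103.70°| = 76.30°
76.30° > 2α = 69.98°  →  invalid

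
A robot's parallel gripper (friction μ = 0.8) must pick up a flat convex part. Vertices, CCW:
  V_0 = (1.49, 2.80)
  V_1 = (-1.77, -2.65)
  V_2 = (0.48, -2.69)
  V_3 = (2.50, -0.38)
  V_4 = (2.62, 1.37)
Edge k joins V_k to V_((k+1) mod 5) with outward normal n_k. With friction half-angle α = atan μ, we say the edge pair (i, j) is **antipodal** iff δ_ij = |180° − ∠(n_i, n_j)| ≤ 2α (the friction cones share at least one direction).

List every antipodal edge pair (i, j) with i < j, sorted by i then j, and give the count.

α = atan 0.8 = 38.66°;  2α = 77.32°
n_0 = (-0.8582, +0.5133)
n_1 = (-0.0178, -0.9998)
n_2 = (+0.7528, -0.6583)
n_3 = (+0.9977, -0.0684)
n_4 = (+0.7846, +0.6200)
  (0,1): δ = 60.13°  ✓
  (0,2): δ = 10.28°  ✓
  (0,3): δ = 26.96°  ✓
  (0,4): δ = 69.20°  ✓
  (1,2): δ = 130.15°  ·
  (1,3): δ = 92.90°  ·
  (1,4): δ = 50.67°  ✓
  (2,3): δ = 142.75°  ·
  (2,4): δ = 100.52°  ·
  (3,4): δ = 137.76°  ·
antipodal pairs: 5

count = 5; pairs: (0,1), (0,2), (0,3), (0,4), (1,4)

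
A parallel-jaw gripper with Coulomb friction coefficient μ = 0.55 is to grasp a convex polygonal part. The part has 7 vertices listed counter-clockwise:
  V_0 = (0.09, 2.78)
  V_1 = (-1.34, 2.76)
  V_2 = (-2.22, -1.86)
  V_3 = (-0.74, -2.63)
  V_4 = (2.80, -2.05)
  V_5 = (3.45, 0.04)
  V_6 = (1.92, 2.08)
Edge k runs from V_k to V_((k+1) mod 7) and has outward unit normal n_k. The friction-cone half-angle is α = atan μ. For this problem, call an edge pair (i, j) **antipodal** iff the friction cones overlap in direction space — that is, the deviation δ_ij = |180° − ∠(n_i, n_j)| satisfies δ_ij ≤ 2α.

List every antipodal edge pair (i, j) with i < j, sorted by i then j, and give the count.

α = atan 0.55 = 28.81°;  2α = 57.62°
n_0 = (-0.0140, +0.9999)
n_1 = (-0.9823, +0.1871)
n_2 = (-0.4615, -0.8871)
n_3 = (+0.1617, -0.9868)
n_4 = (+0.9549, -0.2970)
n_5 = (+0.8000, +0.6000)
n_6 = (+0.3573, +0.9340)
  (0,1): δ = 101.59°  ·
  (0,2): δ = 28.29°  ✓
  (0,3): δ = 8.50°  ✓
  (0,4): δ = 71.92°  ·
  (0,5): δ = 126.07°  ·
  (0,6): δ = 158.27°  ·
  (1,2): δ = 106.70°  ·
  (1,3): δ = 69.91°  ·
  (1,4): δ = 6.49°  ✓
  (1,5): δ = 47.65°  ✓
  (1,6): δ = 79.85°  ·
  (2,3): δ = 143.21°  ·
  (2,4): δ = 79.79°  ·
  (2,5): δ = 25.64°  ✓
  (2,6): δ = 6.55°  ✓
  (3,4): δ = 116.58°  ·
  (3,5): δ = 62.43°  ·
  (3,6): δ = 30.24°  ✓
  (4,5): δ = 125.85°  ·
  (4,6): δ = 93.66°  ·
  (5,6): δ = 147.80°  ·
antipodal pairs: 7

count = 7; pairs: (0,2), (0,3), (1,4), (1,5), (2,5), (2,6), (3,6)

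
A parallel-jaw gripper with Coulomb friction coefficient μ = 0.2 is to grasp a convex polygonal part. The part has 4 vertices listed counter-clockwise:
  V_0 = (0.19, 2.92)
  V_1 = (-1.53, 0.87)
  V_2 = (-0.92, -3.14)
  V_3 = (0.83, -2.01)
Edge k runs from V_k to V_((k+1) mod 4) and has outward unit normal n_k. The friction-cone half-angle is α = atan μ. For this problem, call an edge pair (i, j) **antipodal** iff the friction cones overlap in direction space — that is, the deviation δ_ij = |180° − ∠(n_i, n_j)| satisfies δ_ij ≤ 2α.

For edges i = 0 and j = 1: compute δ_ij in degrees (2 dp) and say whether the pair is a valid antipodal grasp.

δ = 131.35°, invalid

α = atan 0.2 = 11.31°;  2α = 22.62°
edge 0: e_0 = (-1.72, -2.05);  n_0 = (-0.7661, +0.6428)
edge 1: e_1 = (+0.61, -4.01);  n_1 = (-0.9886, -0.1504)
∠(n_0, n_1) = 48.65°
δ = |180° − 48.65°| = 131.35°
131.35° > 2α = 22.62°  →  invalid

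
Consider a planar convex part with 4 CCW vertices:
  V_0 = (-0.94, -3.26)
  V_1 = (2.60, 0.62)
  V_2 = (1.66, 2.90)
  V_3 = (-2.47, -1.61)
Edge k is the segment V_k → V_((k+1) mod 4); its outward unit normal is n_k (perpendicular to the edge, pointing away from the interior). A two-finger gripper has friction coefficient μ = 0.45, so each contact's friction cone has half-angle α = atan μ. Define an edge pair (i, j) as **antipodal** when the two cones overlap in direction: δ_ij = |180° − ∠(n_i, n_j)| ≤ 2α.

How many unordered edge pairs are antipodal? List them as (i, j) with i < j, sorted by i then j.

count = 2; pairs: (0,2), (1,3)

α = atan 0.45 = 24.23°;  2α = 48.46°
n_0 = (+0.7387, -0.6740)
n_1 = (+0.9245, +0.3812)
n_2 = (-0.7375, +0.6754)
n_3 = (-0.7333, -0.6799)
  (0,1): δ = 115.22°  ·
  (0,2): δ = 0.11°  ✓
  (0,3): δ = 85.22°  ·
  (1,2): δ = 64.89°  ·
  (1,3): δ = 20.43°  ✓
  (2,3): δ = 94.68°  ·
antipodal pairs: 2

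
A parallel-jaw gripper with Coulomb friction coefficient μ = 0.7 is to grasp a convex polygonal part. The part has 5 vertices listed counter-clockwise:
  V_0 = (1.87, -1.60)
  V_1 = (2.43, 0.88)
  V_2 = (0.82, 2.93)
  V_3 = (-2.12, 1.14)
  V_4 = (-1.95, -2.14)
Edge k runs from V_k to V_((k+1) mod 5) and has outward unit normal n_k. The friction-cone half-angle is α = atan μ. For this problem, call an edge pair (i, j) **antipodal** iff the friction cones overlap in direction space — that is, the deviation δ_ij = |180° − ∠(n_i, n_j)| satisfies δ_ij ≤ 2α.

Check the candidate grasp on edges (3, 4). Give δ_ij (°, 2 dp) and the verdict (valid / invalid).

α = atan 0.7 = 34.99°;  2α = 69.98°
edge 3: e_3 = (+0.17, -3.28);  n_3 = (-0.9987, -0.0518)
edge 4: e_4 = (+3.82, +0.54);  n_4 = (+0.1400, -0.9902)
∠(n_3, n_4) = 95.08°
δ = |180° − 95.08°| = 84.92°
84.92° > 2α = 69.98°  →  invalid

δ = 84.92°, invalid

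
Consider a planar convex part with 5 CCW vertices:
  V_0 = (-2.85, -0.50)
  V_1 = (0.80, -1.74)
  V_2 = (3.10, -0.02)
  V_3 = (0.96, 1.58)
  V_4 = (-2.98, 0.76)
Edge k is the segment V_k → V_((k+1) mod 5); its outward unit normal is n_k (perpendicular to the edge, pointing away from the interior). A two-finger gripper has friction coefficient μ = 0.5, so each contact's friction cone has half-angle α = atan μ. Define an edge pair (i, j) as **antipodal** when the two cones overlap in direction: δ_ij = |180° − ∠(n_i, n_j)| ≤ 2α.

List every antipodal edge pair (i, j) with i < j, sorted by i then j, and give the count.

α = atan 0.5 = 26.57°;  2α = 53.13°
n_0 = (-0.3217, -0.9469)
n_1 = (+0.5989, -0.8008)
n_2 = (+0.5988, +0.8009)
n_3 = (-0.2038, +0.9790)
n_4 = (-0.9947, -0.1026)
  (0,1): δ = 124.45°  ·
  (0,2): δ = 18.02°  ✓
  (0,3): δ = 30.52°  ✓
  (0,4): δ = 114.65°  ·
  (1,2): δ = 73.57°  ·
  (1,3): δ = 25.03°  ✓
  (1,4): δ = 59.10°  ·
  (2,3): δ = 131.46°  ·
  (2,4): δ = 47.33°  ✓
  (3,4): δ = 95.87°  ·
antipodal pairs: 4

count = 4; pairs: (0,2), (0,3), (1,3), (2,4)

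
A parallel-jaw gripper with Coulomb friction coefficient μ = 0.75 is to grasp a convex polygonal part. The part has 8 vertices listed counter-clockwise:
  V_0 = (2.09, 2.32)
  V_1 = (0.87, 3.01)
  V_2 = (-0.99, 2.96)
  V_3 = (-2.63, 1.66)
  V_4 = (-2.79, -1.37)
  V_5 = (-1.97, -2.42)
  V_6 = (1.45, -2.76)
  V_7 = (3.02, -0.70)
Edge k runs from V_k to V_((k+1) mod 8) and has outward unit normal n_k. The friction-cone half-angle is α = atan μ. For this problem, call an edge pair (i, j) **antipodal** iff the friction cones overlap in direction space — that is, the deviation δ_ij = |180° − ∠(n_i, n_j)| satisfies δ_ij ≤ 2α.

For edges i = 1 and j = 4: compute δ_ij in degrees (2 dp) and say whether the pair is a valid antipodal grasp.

α = atan 0.75 = 36.87°;  2α = 73.74°
edge 1: e_1 = (-1.86, -0.05);  n_1 = (-0.0269, +0.9996)
edge 4: e_4 = (+0.82, -1.05);  n_4 = (-0.7881, -0.6155)
∠(n_1, n_4) = 126.45°
δ = |180° − 126.45°| = 53.55°
53.55° ≤ 2α = 73.74°  →  valid

δ = 53.55°, valid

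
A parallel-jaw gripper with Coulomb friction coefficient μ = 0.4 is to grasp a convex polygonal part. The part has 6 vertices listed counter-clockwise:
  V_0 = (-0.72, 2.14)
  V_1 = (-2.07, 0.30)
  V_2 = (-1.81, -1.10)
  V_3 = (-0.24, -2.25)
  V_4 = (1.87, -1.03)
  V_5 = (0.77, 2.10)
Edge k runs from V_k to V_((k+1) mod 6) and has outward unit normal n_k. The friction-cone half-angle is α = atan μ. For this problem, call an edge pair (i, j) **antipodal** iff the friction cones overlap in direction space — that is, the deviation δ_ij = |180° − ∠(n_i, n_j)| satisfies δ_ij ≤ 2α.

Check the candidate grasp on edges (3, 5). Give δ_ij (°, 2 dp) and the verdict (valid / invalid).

δ = 31.57°, valid

α = atan 0.4 = 21.80°;  2α = 43.60°
edge 3: e_3 = (+2.11, +1.22);  n_3 = (+0.5006, -0.8657)
edge 5: e_5 = (-1.49, +0.04);  n_5 = (+0.0268, +0.9996)
∠(n_3, n_5) = 148.43°
δ = |180° − 148.43°| = 31.57°
31.57° ≤ 2α = 43.60°  →  valid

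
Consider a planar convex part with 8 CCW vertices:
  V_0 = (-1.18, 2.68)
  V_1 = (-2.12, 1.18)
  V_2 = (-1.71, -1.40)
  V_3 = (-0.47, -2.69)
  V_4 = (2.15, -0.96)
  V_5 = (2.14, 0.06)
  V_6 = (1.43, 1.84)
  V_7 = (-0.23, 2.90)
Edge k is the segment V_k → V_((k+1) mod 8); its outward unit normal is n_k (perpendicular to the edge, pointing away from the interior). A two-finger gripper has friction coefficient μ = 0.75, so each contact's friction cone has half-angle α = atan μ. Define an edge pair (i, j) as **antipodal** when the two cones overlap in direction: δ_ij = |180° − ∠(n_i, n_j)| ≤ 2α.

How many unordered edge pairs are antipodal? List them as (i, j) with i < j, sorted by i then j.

count = 13; pairs: (0,3), (0,4), (0,5), (1,3), (1,4), (1,5), (1,6), (2,4), (2,5), (2,6), (2,7), (3,6), (3,7)

α = atan 0.75 = 36.87°;  2α = 73.74°
n_0 = (-0.8474, +0.5310)
n_1 = (-0.9876, -0.1569)
n_2 = (-0.7209, -0.6930)
n_3 = (+0.5510, -0.8345)
n_4 = (+1.0000, +0.0098)
n_5 = (+0.9288, +0.3705)
n_6 = (+0.5382, +0.8428)
n_7 = (-0.2256, +0.9742)
  (0,1): δ = 138.90°  ·
  (0,2): δ = 104.06°  ·
  (0,3): δ = 24.49°  ✓
  (0,4): δ = 32.64°  ✓
  (0,5): δ = 53.82°  ✓
  (0,6): δ = 89.51°  ·
  (0,7): δ = 135.11°  ·
  (1,2): δ = 145.16°  ·
  (1,3): δ = 65.59°  ✓
  (1,4): δ = 8.47°  ✓
  (1,5): δ = 12.72°  ✓
  (1,6): δ = 48.41°  ✓
  (1,7): δ = 94.01°  ·
  (2,3): δ = 100.43°  ·
  (2,4): δ = 43.31°  ✓
  (2,5): δ = 22.12°  ✓
  (2,6): δ = 13.57°  ✓
  (2,7): δ = 59.17°  ✓
  (3,4): δ = 122.88°  ·
  (3,5): δ = 101.69°  ·
  (3,6): δ = 66.00°  ✓
  (3,7): δ = 20.40°  ✓
  (4,5): δ = 158.82°  ·
  (4,6): δ = 123.12°  ·
  (4,7): δ = 77.52°  ·
  (5,6): δ = 144.31°  ·
  (5,7): δ = 98.71°  ·
  (6,7): δ = 134.40°  ·
antipodal pairs: 13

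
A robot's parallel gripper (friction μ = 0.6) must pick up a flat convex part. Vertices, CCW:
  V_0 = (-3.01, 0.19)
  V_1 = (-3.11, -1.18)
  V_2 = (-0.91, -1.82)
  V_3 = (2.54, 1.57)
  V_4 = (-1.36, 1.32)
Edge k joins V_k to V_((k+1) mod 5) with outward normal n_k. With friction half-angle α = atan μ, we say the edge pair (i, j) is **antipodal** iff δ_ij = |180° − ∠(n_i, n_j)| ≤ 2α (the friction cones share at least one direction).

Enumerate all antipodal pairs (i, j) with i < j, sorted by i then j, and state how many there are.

count = 5; pairs: (0,2), (1,3), (1,4), (2,3), (2,4)

α = atan 0.6 = 30.96°;  2α = 61.93°
n_0 = (-0.9973, +0.0728)
n_1 = (-0.2793, -0.9602)
n_2 = (+0.7009, -0.7133)
n_3 = (-0.0640, +0.9980)
n_4 = (-0.5650, +0.8251)
  (0,1): δ = 102.05°  ·
  (0,2): δ = 41.33°  ✓
  (0,3): δ = 97.84°  ·
  (0,4): δ = 128.58°  ·
  (1,2): δ = 119.28°  ·
  (1,3): δ = 19.89°  ✓
  (1,4): δ = 50.63°  ✓
  (2,3): δ = 40.83°  ✓
  (2,4): δ = 10.09°  ✓
  (3,4): δ = 149.26°  ·
antipodal pairs: 5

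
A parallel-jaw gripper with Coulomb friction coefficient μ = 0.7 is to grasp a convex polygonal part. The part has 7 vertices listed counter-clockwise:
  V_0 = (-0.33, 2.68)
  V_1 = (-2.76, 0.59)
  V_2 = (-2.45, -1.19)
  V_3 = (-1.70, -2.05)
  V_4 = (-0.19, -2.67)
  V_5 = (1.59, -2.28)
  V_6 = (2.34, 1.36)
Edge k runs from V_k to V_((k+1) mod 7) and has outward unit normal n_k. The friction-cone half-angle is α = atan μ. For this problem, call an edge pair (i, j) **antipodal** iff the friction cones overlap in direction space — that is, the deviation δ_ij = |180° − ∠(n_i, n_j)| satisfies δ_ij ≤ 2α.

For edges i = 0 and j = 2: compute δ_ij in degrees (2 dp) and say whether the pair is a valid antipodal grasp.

δ = 89.61°, invalid

α = atan 0.7 = 34.99°;  2α = 69.98°
edge 0: e_0 = (-2.43, -2.09);  n_0 = (-0.6521, +0.7582)
edge 2: e_2 = (+0.75, -0.86);  n_2 = (-0.7537, -0.6573)
∠(n_0, n_2) = 90.39°
δ = |180° − 90.39°| = 89.61°
89.61° > 2α = 69.98°  →  invalid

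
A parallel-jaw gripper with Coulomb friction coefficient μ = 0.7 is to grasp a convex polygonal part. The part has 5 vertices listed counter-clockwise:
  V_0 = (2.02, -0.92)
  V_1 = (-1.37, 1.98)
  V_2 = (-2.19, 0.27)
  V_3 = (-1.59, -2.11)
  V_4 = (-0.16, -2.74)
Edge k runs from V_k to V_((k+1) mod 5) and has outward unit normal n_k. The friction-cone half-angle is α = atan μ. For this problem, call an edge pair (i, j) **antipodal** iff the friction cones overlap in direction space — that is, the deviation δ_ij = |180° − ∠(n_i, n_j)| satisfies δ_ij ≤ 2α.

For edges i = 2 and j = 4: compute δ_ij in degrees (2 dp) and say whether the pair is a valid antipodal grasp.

δ = 64.29°, valid

α = atan 0.7 = 34.99°;  2α = 69.98°
edge 2: e_2 = (+0.60, -2.38);  n_2 = (-0.9697, -0.2445)
edge 4: e_4 = (+2.18, +1.82);  n_4 = (+0.6409, -0.7676)
∠(n_2, n_4) = 115.71°
δ = |180° − 115.71°| = 64.29°
64.29° ≤ 2α = 69.98°  →  valid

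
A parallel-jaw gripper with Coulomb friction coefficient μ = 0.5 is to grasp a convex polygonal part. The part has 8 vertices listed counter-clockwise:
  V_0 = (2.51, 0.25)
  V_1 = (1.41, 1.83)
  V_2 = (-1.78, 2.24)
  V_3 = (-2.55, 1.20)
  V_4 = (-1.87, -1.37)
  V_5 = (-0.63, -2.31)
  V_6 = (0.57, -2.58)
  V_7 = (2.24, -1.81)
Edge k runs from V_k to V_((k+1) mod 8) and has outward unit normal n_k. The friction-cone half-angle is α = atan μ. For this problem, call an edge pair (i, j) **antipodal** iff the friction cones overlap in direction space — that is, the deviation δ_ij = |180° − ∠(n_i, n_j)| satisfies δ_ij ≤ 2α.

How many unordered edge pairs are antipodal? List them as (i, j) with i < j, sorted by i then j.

α = atan 0.5 = 26.57°;  2α = 53.13°
n_0 = (+0.8207, +0.5714)
n_1 = (+0.1275, +0.9918)
n_2 = (-0.8037, +0.5950)
n_3 = (-0.9667, -0.2558)
n_4 = (-0.6041, -0.7969)
n_5 = (-0.2195, -0.9756)
n_6 = (+0.4187, -0.9081)
n_7 = (+0.9915, -0.1300)
  (0,1): δ = 132.17°  ·
  (0,2): δ = 71.36°  ·
  (0,3): δ = 20.03°  ✓
  (0,4): δ = 17.99°  ✓
  (0,5): δ = 42.47°  ✓
  (0,6): δ = 79.91°  ·
  (0,7): δ = 137.69°  ·
  (1,2): δ = 119.19°  ·
  (1,3): δ = 67.86°  ·
  (1,4): δ = 29.84°  ✓
  (1,5): δ = 5.36°  ✓
  (1,6): δ = 32.08°  ✓
  (1,7): δ = 89.86°  ·
  (2,3): δ = 128.66°  ·
  (2,4): δ = 90.65°  ·
  (2,5): δ = 66.16°  ·
  (2,6): δ = 28.73°  ✓
  (2,7): δ = 29.05°  ✓
  (3,4): δ = 141.98°  ·
  (3,5): δ = 117.50°  ·
  (3,6): δ = 80.07°  ·
  (3,7): δ = 22.29°  ✓
  (4,5): δ = 155.52°  ·
  (4,6): δ = 118.08°  ·
  (4,7): δ = 60.30°  ·
  (5,6): δ = 142.57°  ·
  (5,7): δ = 84.79°  ·
  (6,7): δ = 122.22°  ·
antipodal pairs: 9

count = 9; pairs: (0,3), (0,4), (0,5), (1,4), (1,5), (1,6), (2,6), (2,7), (3,7)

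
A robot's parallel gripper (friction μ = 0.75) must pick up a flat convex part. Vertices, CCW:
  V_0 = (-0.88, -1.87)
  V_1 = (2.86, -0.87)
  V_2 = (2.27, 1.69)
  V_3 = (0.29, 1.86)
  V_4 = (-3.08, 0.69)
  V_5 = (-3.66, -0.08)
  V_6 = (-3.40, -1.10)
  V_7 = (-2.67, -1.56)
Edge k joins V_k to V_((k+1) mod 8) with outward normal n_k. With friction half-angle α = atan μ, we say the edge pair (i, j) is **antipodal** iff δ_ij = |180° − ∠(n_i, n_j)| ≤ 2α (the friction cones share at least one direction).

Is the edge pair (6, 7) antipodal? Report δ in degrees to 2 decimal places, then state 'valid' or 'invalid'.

α = atan 0.75 = 36.87°;  2α = 73.74°
edge 6: e_6 = (+0.73, -0.46);  n_6 = (-0.5331, -0.8460)
edge 7: e_7 = (+1.79, -0.31);  n_7 = (-0.1706, -0.9853)
∠(n_6, n_7) = 22.39°
δ = |180° − 22.39°| = 157.61°
157.61° > 2α = 73.74°  →  invalid

δ = 157.61°, invalid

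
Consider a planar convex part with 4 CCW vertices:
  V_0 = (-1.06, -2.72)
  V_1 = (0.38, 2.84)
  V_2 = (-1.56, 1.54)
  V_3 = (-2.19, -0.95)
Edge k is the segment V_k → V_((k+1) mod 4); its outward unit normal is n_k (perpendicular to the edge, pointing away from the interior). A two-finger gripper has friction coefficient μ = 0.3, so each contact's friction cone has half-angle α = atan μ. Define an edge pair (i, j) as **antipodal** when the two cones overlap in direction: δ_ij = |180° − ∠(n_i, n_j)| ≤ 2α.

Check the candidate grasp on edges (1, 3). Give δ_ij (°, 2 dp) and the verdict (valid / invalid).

α = atan 0.3 = 16.70°;  2α = 33.40°
edge 1: e_1 = (-1.94, -1.30);  n_1 = (-0.5567, +0.8307)
edge 3: e_3 = (+1.13, -1.77);  n_3 = (-0.8429, -0.5381)
∠(n_1, n_3) = 88.73°
δ = |180° − 88.73°| = 91.27°
91.27° > 2α = 33.40°  →  invalid

δ = 91.27°, invalid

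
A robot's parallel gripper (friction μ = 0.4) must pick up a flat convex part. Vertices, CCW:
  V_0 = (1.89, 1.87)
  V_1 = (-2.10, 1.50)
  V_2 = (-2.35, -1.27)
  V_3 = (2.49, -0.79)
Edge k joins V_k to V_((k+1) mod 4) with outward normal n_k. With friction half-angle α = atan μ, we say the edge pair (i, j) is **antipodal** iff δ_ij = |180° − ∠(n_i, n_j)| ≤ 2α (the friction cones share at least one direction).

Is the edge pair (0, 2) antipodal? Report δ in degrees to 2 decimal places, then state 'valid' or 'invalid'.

δ = 0.37°, valid

α = atan 0.4 = 21.80°;  2α = 43.60°
edge 0: e_0 = (-3.99, -0.37);  n_0 = (-0.0923, +0.9957)
edge 2: e_2 = (+4.84, +0.48);  n_2 = (+0.0987, -0.9951)
∠(n_0, n_2) = 179.63°
δ = |180° − 179.63°| = 0.37°
0.37° ≤ 2α = 43.60°  →  valid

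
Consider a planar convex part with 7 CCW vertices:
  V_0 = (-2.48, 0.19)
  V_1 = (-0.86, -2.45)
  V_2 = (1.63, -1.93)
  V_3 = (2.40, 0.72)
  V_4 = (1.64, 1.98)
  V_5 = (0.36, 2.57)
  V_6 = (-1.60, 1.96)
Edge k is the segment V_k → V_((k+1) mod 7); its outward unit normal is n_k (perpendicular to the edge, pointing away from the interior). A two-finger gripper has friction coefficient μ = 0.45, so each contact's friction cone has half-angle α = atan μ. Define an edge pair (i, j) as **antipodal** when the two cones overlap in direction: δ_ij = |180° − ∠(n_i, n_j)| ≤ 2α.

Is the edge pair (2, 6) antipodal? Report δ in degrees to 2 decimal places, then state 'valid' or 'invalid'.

δ = 10.23°, valid

α = atan 0.45 = 24.23°;  2α = 48.46°
edge 2: e_2 = (+0.77, +2.65);  n_2 = (+0.9603, -0.2790)
edge 6: e_6 = (-0.88, -1.77);  n_6 = (-0.8954, +0.4452)
∠(n_2, n_6) = 169.77°
δ = |180° − 169.77°| = 10.23°
10.23° ≤ 2α = 48.46°  →  valid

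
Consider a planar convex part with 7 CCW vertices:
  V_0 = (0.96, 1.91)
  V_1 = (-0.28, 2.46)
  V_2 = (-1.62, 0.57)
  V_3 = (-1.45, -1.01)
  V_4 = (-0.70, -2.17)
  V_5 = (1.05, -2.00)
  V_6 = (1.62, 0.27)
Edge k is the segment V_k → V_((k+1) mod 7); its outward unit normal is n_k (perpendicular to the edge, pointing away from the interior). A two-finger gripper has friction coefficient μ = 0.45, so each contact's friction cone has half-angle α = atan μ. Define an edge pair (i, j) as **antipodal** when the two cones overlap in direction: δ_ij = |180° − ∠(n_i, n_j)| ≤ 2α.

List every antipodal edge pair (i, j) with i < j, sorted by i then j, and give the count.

count = 7; pairs: (0,3), (0,4), (1,5), (2,5), (2,6), (3,5), (3,6)

α = atan 0.45 = 24.23°;  2α = 48.46°
n_0 = (+0.4055, +0.9141)
n_1 = (-0.8158, +0.5784)
n_2 = (-0.9943, -0.1070)
n_3 = (-0.8398, -0.5430)
n_4 = (+0.0967, -0.9953)
n_5 = (+0.9699, -0.2435)
n_6 = (+0.9277, +0.3733)
  (0,1): δ = 101.42°  ·
  (0,2): δ = 59.94°  ·
  (0,3): δ = 33.20°  ✓
  (0,4): δ = 29.47°  ✓
  (0,5): δ = 99.82°  ·
  (0,6): δ = 135.84°  ·
  (1,2): δ = 138.52°  ·
  (1,3): δ = 111.78°  ·
  (1,4): δ = 49.12°  ·
  (1,5): δ = 21.24°  ✓
  (1,6): δ = 57.26°  ·
  (2,3): δ = 153.26°  ·
  (2,4): δ = 90.59°  ·
  (2,5): δ = 20.24°  ✓
  (2,6): δ = 15.78°  ✓
  (3,4): δ = 117.34°  ·
  (3,5): δ = 46.98°  ✓
  (3,6): δ = 10.96°  ✓
  (4,5): δ = 109.64°  ·
  (4,6): δ = 73.63°  ·
  (5,6): δ = 143.98°  ·
antipodal pairs: 7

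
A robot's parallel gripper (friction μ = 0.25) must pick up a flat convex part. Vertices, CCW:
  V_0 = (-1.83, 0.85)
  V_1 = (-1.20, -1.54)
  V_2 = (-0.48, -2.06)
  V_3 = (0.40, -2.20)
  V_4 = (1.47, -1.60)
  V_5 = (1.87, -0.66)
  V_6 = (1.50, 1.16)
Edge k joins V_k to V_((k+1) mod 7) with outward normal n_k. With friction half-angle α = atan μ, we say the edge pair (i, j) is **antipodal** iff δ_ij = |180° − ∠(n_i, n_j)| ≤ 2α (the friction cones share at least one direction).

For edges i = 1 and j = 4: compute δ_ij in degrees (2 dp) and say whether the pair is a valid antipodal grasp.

α = atan 0.25 = 14.04°;  2α = 28.07°
edge 1: e_1 = (+0.72, -0.52);  n_1 = (-0.5855, -0.8107)
edge 4: e_4 = (+0.40, +0.94);  n_4 = (+0.9202, -0.3916)
∠(n_1, n_4) = 102.79°
δ = |180° − 102.79°| = 77.21°
77.21° > 2α = 28.07°  →  invalid

δ = 77.21°, invalid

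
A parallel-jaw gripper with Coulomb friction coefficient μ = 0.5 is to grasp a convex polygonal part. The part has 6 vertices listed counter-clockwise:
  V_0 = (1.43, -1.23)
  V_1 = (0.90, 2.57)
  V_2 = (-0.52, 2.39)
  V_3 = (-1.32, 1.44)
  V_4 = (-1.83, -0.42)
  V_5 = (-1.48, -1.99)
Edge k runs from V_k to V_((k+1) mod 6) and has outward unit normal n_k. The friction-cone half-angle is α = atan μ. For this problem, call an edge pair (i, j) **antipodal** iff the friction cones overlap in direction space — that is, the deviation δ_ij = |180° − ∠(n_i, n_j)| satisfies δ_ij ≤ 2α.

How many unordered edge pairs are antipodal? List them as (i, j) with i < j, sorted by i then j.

count = 5; pairs: (0,2), (0,3), (0,4), (1,5), (2,5)

α = atan 0.5 = 26.57°;  2α = 53.13°
n_0 = (+0.9904, +0.1381)
n_1 = (-0.1258, +0.9921)
n_2 = (-0.7649, +0.6441)
n_3 = (-0.9644, +0.2644)
n_4 = (-0.9760, -0.2176)
n_5 = (+0.2527, -0.9675)
  (0,1): δ = 90.72°  ·
  (0,2): δ = 48.04°  ✓
  (0,3): δ = 23.27°  ✓
  (0,4): δ = 4.63°  ✓
  (0,5): δ = 96.70°  ·
  (1,2): δ = 137.33°  ·
  (1,3): δ = 112.56°  ·
  (1,4): δ = 84.66°  ·
  (1,5): δ = 7.41°  ✓
  (2,3): δ = 155.23°  ·
  (2,4): δ = 127.33°  ·
  (2,5): δ = 35.26°  ✓
  (3,4): δ = 152.10°  ·
  (3,5): δ = 60.03°  ·
  (4,5): δ = 87.93°  ·
antipodal pairs: 5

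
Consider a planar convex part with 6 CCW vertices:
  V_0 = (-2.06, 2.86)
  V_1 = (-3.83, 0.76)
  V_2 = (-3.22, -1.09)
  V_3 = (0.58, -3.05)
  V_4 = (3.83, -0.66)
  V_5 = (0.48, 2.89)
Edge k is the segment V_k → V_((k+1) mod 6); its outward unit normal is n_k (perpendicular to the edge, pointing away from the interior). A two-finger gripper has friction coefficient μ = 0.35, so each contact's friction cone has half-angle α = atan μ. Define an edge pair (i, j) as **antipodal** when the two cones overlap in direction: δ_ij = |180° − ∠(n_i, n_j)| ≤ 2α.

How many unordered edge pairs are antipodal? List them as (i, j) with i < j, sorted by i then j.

α = atan 0.35 = 19.29°;  2α = 38.58°
n_0 = (-0.7646, +0.6445)
n_1 = (-0.9497, -0.3131)
n_2 = (-0.4584, -0.8887)
n_3 = (+0.5924, -0.8056)
n_4 = (+0.7273, +0.6863)
n_5 = (-0.0118, +0.9999)
  (0,1): δ = 121.62°  ·
  (0,2): δ = 77.16°  ·
  (0,3): δ = 13.54°  ✓
  (0,4): δ = 83.47°  ·
  (0,5): δ = 130.80°  ·
  (1,2): δ = 135.53°  ·
  (1,3): δ = 71.92°  ·
  (1,4): δ = 25.09°  ✓
  (1,5): δ = 72.43°  ·
  (2,3): δ = 116.39°  ·
  (2,4): δ = 19.38°  ✓
  (2,5): δ = 27.96°  ✓
  (3,4): δ = 82.99°  ·
  (3,5): δ = 35.65°  ✓
  (4,5): δ = 132.66°  ·
antipodal pairs: 5

count = 5; pairs: (0,3), (1,4), (2,4), (2,5), (3,5)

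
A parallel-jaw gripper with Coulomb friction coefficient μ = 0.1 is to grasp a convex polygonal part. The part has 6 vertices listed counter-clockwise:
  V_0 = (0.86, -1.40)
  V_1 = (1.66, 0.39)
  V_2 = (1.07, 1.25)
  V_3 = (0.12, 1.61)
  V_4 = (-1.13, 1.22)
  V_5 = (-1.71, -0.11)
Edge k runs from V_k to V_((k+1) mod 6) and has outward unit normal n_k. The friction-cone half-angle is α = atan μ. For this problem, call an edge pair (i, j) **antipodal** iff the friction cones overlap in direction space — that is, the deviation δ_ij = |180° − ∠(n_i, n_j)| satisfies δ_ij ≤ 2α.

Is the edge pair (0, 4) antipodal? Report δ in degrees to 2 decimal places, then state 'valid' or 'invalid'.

δ = 0.52°, valid

α = atan 0.1 = 5.71°;  2α = 11.42°
edge 0: e_0 = (+0.80, +1.79);  n_0 = (+0.9130, -0.4080)
edge 4: e_4 = (-0.58, -1.33);  n_4 = (-0.9166, +0.3997)
∠(n_0, n_4) = 179.48°
δ = |180° − 179.48°| = 0.52°
0.52° ≤ 2α = 11.42°  →  valid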